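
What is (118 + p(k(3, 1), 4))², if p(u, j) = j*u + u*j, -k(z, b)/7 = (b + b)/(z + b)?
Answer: 8100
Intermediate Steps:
k(z, b) = -14*b/(b + z) (k(z, b) = -7*(b + b)/(z + b) = -7*2*b/(b + z) = -14*b/(b + z))
p(u, j) = 2*j*u (p(u, j) = j*u + j*u = 2*j*u)
(118 + p(k(3, 1), 4))² = (118 + 2*4*(-14*1/(1 + 3)))² = (118 + 2*4*(-14*1/4))² = (118 + 2*4*(-14*1*¼))² = (118 + 2*4*(-7/2))² = (118 - 28)² = 90² = 8100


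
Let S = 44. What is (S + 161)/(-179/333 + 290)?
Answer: 1665/2351 ≈ 0.70821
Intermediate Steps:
(S + 161)/(-179/333 + 290) = (44 + 161)/(-179/333 + 290) = 205/(-179*1/333 + 290) = 205/(-179/333 + 290) = 205/(96391/333) = 205*(333/96391) = 1665/2351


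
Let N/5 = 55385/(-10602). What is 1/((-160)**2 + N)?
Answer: 558/14270225 ≈ 3.9102e-5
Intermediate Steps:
N = -14575/558 (N = 5*(55385/(-10602)) = 5*(55385*(-1/10602)) = 5*(-2915/558) = -14575/558 ≈ -26.120)
1/((-160)**2 + N) = 1/((-160)**2 - 14575/558) = 1/(25600 - 14575/558) = 1/(14270225/558) = 558/14270225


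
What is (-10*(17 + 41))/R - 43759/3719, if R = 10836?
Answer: -119082386/10074771 ≈ -11.820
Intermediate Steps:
(-10*(17 + 41))/R - 43759/3719 = -10*(17 + 41)/10836 - 43759/3719 = -10*58*(1/10836) - 43759*1/3719 = -580*1/10836 - 43759/3719 = -145/2709 - 43759/3719 = -119082386/10074771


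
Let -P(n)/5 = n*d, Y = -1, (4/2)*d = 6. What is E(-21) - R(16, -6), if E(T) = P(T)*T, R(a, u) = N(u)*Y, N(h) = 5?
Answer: -6610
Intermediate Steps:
d = 3 (d = (½)*6 = 3)
P(n) = -15*n (P(n) = -5*n*3 = -15*n)
R(a, u) = -5 (R(a, u) = 5*(-1) = -5)
E(T) = -15*T² (E(T) = (-15*T)*T = -15*T²)
E(-21) - R(16, -6) = -15*(-21)² - 1*(-5) = -15*441 + 5 = -6615 + 5 = -6610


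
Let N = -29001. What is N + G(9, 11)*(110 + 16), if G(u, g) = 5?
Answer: -28371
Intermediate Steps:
N + G(9, 11)*(110 + 16) = -29001 + 5*(110 + 16) = -29001 + 5*126 = -29001 + 630 = -28371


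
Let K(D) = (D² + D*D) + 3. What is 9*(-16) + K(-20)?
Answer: 659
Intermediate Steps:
K(D) = 3 + 2*D² (K(D) = (D² + D²) + 3 = 2*D² + 3 = 3 + 2*D²)
9*(-16) + K(-20) = 9*(-16) + (3 + 2*(-20)²) = -144 + (3 + 2*400) = -144 + (3 + 800) = -144 + 803 = 659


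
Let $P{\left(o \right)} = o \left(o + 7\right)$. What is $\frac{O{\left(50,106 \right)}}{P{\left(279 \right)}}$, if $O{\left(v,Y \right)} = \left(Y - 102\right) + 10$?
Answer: $\frac{7}{39897} \approx 0.00017545$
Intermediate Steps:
$P{\left(o \right)} = o \left(7 + o\right)$
$O{\left(v,Y \right)} = -92 + Y$ ($O{\left(v,Y \right)} = \left(-102 + Y\right) + 10 = -92 + Y$)
$\frac{O{\left(50,106 \right)}}{P{\left(279 \right)}} = \frac{-92 + 106}{279 \left(7 + 279\right)} = \frac{14}{279 \cdot 286} = \frac{14}{79794} = 14 \cdot \frac{1}{79794} = \frac{7}{39897}$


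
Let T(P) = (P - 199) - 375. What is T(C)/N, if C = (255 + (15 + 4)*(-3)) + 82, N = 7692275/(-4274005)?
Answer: 251311494/1538455 ≈ 163.35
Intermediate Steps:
N = -1538455/854801 (N = 7692275*(-1/4274005) = -1538455/854801 ≈ -1.7998)
C = 280 (C = (255 + 19*(-3)) + 82 = (255 - 57) + 82 = 198 + 82 = 280)
T(P) = -574 + P (T(P) = (-199 + P) - 375 = -574 + P)
T(C)/N = (-574 + 280)/(-1538455/854801) = -294*(-854801/1538455) = 251311494/1538455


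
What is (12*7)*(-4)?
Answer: -336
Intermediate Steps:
(12*7)*(-4) = 84*(-4) = -336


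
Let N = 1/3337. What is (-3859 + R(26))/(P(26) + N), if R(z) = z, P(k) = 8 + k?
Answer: -12790721/113459 ≈ -112.73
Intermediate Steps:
N = 1/3337 ≈ 0.00029967
(-3859 + R(26))/(P(26) + N) = (-3859 + 26)/((8 + 26) + 1/3337) = -3833/(34 + 1/3337) = -3833/113459/3337 = -3833*3337/113459 = -12790721/113459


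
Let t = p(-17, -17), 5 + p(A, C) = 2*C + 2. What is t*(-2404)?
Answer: 88948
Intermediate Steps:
p(A, C) = -3 + 2*C (p(A, C) = -5 + (2*C + 2) = -5 + (2 + 2*C) = -3 + 2*C)
t = -37 (t = -3 + 2*(-17) = -3 - 34 = -37)
t*(-2404) = -37*(-2404) = 88948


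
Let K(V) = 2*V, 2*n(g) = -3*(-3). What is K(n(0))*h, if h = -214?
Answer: -1926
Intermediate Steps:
n(g) = 9/2 (n(g) = (-3*(-3))/2 = (½)*9 = 9/2)
K(n(0))*h = (2*(9/2))*(-214) = 9*(-214) = -1926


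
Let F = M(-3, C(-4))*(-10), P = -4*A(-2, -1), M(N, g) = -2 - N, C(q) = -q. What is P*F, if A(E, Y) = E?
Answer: -80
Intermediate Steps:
P = 8 (P = -4*(-2) = 8)
F = -10 (F = (-2 - 1*(-3))*(-10) = (-2 + 3)*(-10) = 1*(-10) = -10)
P*F = 8*(-10) = -80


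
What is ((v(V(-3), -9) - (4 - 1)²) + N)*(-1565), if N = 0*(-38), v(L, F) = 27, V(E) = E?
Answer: -28170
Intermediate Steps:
N = 0
((v(V(-3), -9) - (4 - 1)²) + N)*(-1565) = ((27 - (4 - 1)²) + 0)*(-1565) = ((27 - 1*3²) + 0)*(-1565) = ((27 - 1*9) + 0)*(-1565) = ((27 - 9) + 0)*(-1565) = (18 + 0)*(-1565) = 18*(-1565) = -28170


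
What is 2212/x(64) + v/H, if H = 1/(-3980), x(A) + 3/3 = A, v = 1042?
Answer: -37324124/9 ≈ -4.1471e+6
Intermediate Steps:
x(A) = -1 + A
H = -1/3980 ≈ -0.00025126
2212/x(64) + v/H = 2212/(-1 + 64) + 1042/(-1/3980) = 2212/63 + 1042*(-3980) = 2212*(1/63) - 4147160 = 316/9 - 4147160 = -37324124/9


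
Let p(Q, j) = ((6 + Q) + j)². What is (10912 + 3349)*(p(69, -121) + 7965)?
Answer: 143765141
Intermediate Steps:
p(Q, j) = (6 + Q + j)²
(10912 + 3349)*(p(69, -121) + 7965) = (10912 + 3349)*((6 + 69 - 121)² + 7965) = 14261*((-46)² + 7965) = 14261*(2116 + 7965) = 14261*10081 = 143765141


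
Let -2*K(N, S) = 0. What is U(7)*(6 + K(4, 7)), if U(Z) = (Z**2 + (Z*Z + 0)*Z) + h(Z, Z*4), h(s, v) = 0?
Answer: 2352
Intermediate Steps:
K(N, S) = 0 (K(N, S) = -1/2*0 = 0)
U(Z) = Z**2 + Z**3 (U(Z) = (Z**2 + (Z*Z + 0)*Z) + 0 = (Z**2 + (Z**2 + 0)*Z) + 0 = (Z**2 + Z**2*Z) + 0 = (Z**2 + Z**3) + 0 = Z**2 + Z**3)
U(7)*(6 + K(4, 7)) = (7**2*(1 + 7))*(6 + 0) = (49*8)*6 = 392*6 = 2352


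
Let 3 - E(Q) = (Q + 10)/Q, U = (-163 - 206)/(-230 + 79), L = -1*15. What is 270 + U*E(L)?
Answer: 41754/151 ≈ 276.52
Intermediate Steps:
L = -15
U = 369/151 (U = -369/(-151) = -369*(-1/151) = 369/151 ≈ 2.4437)
E(Q) = 3 - (10 + Q)/Q (E(Q) = 3 - (Q + 10)/Q = 3 - (10 + Q)/Q)
270 + U*E(L) = 270 + 369*(2 - 10/(-15))/151 = 270 + 369*(2 - 10*(-1/15))/151 = 270 + 369*(2 + 2/3)/151 = 270 + (369/151)*(8/3) = 270 + 984/151 = 41754/151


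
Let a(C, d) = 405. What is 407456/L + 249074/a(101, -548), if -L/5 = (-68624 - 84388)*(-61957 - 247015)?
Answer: 49063866311180/79778964933 ≈ 615.00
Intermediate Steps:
L = -236382118320 (L = -5*(-68624 - 84388)*(-61957 - 247015) = -(-765060)*(-308972) = -5*47276423664 = -236382118320)
407456/L + 249074/a(101, -548) = 407456/(-236382118320) + 249074/405 = 407456*(-1/236382118320) + 249074*(1/405) = -25466/14773882395 + 249074/405 = 49063866311180/79778964933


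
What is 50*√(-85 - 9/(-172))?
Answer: 25*I*√628273/43 ≈ 460.84*I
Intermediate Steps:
50*√(-85 - 9/(-172)) = 50*√(-85 - 9*(-1/172)) = 50*√(-85 + 9/172) = 50*√(-14611/172) = 50*(I*√628273/86) = 25*I*√628273/43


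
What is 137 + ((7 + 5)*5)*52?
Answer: 3257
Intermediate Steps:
137 + ((7 + 5)*5)*52 = 137 + (12*5)*52 = 137 + 60*52 = 137 + 3120 = 3257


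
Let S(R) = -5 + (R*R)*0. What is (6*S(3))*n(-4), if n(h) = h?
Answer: 120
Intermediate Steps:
S(R) = -5 (S(R) = -5 + R**2*0 = -5 + 0 = -5)
(6*S(3))*n(-4) = (6*(-5))*(-4) = -30*(-4) = 120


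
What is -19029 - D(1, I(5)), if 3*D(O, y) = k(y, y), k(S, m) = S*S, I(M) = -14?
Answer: -57283/3 ≈ -19094.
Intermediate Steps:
k(S, m) = S**2
D(O, y) = y**2/3
-19029 - D(1, I(5)) = -19029 - (-14)**2/3 = -19029 - 196/3 = -57283/3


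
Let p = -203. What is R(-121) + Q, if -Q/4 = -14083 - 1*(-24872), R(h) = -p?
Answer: -42953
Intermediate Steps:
R(h) = 203 (R(h) = -1*(-203) = 203)
Q = -43156 (Q = -4*(-14083 - 1*(-24872)) = -4*(-14083 + 24872) = -4*10789 = -43156)
R(-121) + Q = 203 - 43156 = -42953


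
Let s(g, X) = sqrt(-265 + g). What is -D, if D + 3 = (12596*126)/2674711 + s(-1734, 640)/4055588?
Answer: 6437037/2674711 - I*sqrt(1999)/4055588 ≈ 2.4066 - 1.1024e-5*I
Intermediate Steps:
D = -6437037/2674711 + I*sqrt(1999)/4055588 (D = -3 + ((12596*126)/2674711 + sqrt(-265 - 1734)/4055588) = -3 + (1587096*(1/2674711) + sqrt(-1999)*(1/4055588)) = -3 + (1587096/2674711 + (I*sqrt(1999))*(1/4055588)) = -3 + (1587096/2674711 + I*sqrt(1999)/4055588) = -6437037/2674711 + I*sqrt(1999)/4055588 ≈ -2.4066 + 1.1024e-5*I)
-D = -(-6437037/2674711 + I*sqrt(1999)/4055588) = 6437037/2674711 - I*sqrt(1999)/4055588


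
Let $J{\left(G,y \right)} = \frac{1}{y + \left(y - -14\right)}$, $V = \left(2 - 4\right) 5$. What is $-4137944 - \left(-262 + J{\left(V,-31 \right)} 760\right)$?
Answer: $- \frac{24825997}{6} \approx -4.1377 \cdot 10^{6}$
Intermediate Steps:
$V = -10$ ($V = \left(-2\right) 5 = -10$)
$J{\left(G,y \right)} = \frac{1}{14 + 2 y}$ ($J{\left(G,y \right)} = \frac{1}{y + \left(y + 14\right)} = \frac{1}{y + \left(14 + y\right)} = \frac{1}{14 + 2 y}$)
$-4137944 - \left(-262 + J{\left(V,-31 \right)} 760\right) = -4137944 - \left(-262 + \frac{1}{2 \left(7 - 31\right)} 760\right) = -4137944 - \left(-262 + \frac{1}{2 \left(-24\right)} 760\right) = -4137944 - \left(-262 + \frac{1}{2} \left(- \frac{1}{24}\right) 760\right) = -4137944 - \left(-262 - \frac{95}{6}\right) = -4137944 - - \frac{1667}{6} = -4137944 + \frac{1667}{6} = - \frac{24825997}{6}$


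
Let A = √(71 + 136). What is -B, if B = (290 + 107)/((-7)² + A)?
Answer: -19453/2194 + 1191*√23/2194 ≈ -6.2631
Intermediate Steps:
A = 3*√23 (A = √207 = 3*√23 ≈ 14.387)
B = 397/(49 + 3*√23) (B = (290 + 107)/((-7)² + 3*√23) = 397/(49 + 3*√23) ≈ 6.2631)
-B = -(19453/2194 - 1191*√23/2194) = -19453/2194 + 1191*√23/2194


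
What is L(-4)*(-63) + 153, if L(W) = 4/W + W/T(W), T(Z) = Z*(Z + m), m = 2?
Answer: 495/2 ≈ 247.50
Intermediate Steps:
T(Z) = Z*(2 + Z) (T(Z) = Z*(Z + 2) = Z*(2 + Z))
L(W) = 1/(2 + W) + 4/W (L(W) = 4/W + W/((W*(2 + W))) = 4/W + W*(1/(W*(2 + W))) = 4/W + 1/(2 + W) = 1/(2 + W) + 4/W)
L(-4)*(-63) + 153 = ((8 + 5*(-4))/((-4)*(2 - 4)))*(-63) + 153 = -¼*(8 - 20)/(-2)*(-63) + 153 = -¼*(-½)*(-12)*(-63) + 153 = -3/2*(-63) + 153 = 189/2 + 153 = 495/2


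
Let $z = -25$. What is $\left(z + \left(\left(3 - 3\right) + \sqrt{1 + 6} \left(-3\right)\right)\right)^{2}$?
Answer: $688 + 150 \sqrt{7} \approx 1084.9$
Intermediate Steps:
$\left(z + \left(\left(3 - 3\right) + \sqrt{1 + 6} \left(-3\right)\right)\right)^{2} = \left(-25 + \left(\left(3 - 3\right) + \sqrt{1 + 6} \left(-3\right)\right)\right)^{2} = \left(-25 + \left(0 + \sqrt{7} \left(-3\right)\right)\right)^{2} = \left(-25 + \left(0 - 3 \sqrt{7}\right)\right)^{2} = \left(-25 - 3 \sqrt{7}\right)^{2}$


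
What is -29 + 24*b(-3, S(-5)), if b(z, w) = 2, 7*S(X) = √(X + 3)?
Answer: 19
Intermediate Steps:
S(X) = √(3 + X)/7 (S(X) = √(X + 3)/7 = √(3 + X)/7)
-29 + 24*b(-3, S(-5)) = -29 + 24*2 = -29 + 48 = 19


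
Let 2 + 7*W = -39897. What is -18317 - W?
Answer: -88320/7 ≈ -12617.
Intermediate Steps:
W = -39899/7 (W = -2/7 + (⅐)*(-39897) = -2/7 - 39897/7 = -39899/7 ≈ -5699.9)
-18317 - W = -18317 - 1*(-39899/7) = -18317 + 39899/7 = -88320/7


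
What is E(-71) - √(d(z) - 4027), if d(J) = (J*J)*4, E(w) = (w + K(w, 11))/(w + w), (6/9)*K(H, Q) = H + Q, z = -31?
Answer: 161/142 - I*√183 ≈ 1.1338 - 13.528*I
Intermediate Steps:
K(H, Q) = 3*H/2 + 3*Q/2 (K(H, Q) = 3*(H + Q)/2 = 3*H/2 + 3*Q/2)
E(w) = (33/2 + 5*w/2)/(2*w) (E(w) = (w + (3*w/2 + (3/2)*11))/(w + w) = (w + (3*w/2 + 33/2))/((2*w)) = (w + (33/2 + 3*w/2))*(1/(2*w)) = (33/2 + 5*w/2)*(1/(2*w)) = (33/2 + 5*w/2)/(2*w))
d(J) = 4*J² (d(J) = J²*4 = 4*J²)
E(-71) - √(d(z) - 4027) = (¼)*(33 + 5*(-71))/(-71) - √(4*(-31)² - 4027) = (¼)*(-1/71)*(33 - 355) - √(4*961 - 4027) = (¼)*(-1/71)*(-322) - √(3844 - 4027) = 161/142 - √(-183) = 161/142 - I*√183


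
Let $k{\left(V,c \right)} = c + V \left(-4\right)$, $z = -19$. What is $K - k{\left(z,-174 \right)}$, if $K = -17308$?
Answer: $-17210$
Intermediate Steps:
$k{\left(V,c \right)} = c - 4 V$
$K - k{\left(z,-174 \right)} = -17308 - \left(-174 - -76\right) = -17308 - \left(-174 + 76\right) = -17308 - -98 = -17308 + 98 = -17210$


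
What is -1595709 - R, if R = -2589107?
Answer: 993398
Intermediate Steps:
-1595709 - R = -1595709 - 1*(-2589107) = -1595709 + 2589107 = 993398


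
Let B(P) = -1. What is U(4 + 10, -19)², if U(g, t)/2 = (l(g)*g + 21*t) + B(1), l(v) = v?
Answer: 166464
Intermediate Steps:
U(g, t) = -2 + 2*g² + 42*t (U(g, t) = 2*((g*g + 21*t) - 1) = 2*((g² + 21*t) - 1) = 2*(-1 + g² + 21*t) = -2 + 2*g² + 42*t)
U(4 + 10, -19)² = (-2 + 2*(4 + 10)² + 42*(-19))² = (-2 + 2*14² - 798)² = (-2 + 2*196 - 798)² = (-2 + 392 - 798)² = (-408)² = 166464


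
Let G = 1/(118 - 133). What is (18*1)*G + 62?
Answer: 304/5 ≈ 60.800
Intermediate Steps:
G = -1/15 (G = 1/(-15) = -1/15 ≈ -0.066667)
(18*1)*G + 62 = (18*1)*(-1/15) + 62 = 18*(-1/15) + 62 = -6/5 + 62 = 304/5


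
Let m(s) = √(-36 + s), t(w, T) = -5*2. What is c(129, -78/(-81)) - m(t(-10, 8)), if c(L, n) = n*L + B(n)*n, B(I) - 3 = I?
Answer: 93340/729 - I*√46 ≈ 128.04 - 6.7823*I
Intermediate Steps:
t(w, T) = -10
B(I) = 3 + I
c(L, n) = L*n + n*(3 + n) (c(L, n) = n*L + (3 + n)*n = L*n + n*(3 + n))
c(129, -78/(-81)) - m(t(-10, 8)) = (-78/(-81))*(3 + 129 - 78/(-81)) - √(-36 - 10) = (-78*(-1/81))*(3 + 129 - 78*(-1/81)) - √(-46) = 26*(3 + 129 + 26/27)/27 - I*√46 = (26/27)*(3590/27) - I*√46 = 93340/729 - I*√46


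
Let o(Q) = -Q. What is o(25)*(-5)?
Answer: 125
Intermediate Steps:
o(25)*(-5) = -1*25*(-5) = -25*(-5) = 125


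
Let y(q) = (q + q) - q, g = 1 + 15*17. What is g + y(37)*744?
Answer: 27784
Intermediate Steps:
g = 256 (g = 1 + 255 = 256)
y(q) = q (y(q) = 2*q - q = q)
g + y(37)*744 = 256 + 37*744 = 256 + 27528 = 27784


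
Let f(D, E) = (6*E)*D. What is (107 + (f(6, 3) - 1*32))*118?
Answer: 21594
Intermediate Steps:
f(D, E) = 6*D*E
(107 + (f(6, 3) - 1*32))*118 = (107 + (6*6*3 - 1*32))*118 = (107 + (108 - 32))*118 = (107 + 76)*118 = 183*118 = 21594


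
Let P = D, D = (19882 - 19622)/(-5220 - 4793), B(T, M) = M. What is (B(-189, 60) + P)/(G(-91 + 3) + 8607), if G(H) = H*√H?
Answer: 272035560/39399532367 + 105691520*I*√22/748591114973 ≈ 0.0069045 + 0.00066223*I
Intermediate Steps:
G(H) = H^(3/2)
D = -260/10013 (D = 260/(-10013) = 260*(-1/10013) = -260/10013 ≈ -0.025966)
P = -260/10013 ≈ -0.025966
(B(-189, 60) + P)/(G(-91 + 3) + 8607) = (60 - 260/10013)/((-91 + 3)^(3/2) + 8607) = 600520/(10013*((-88)^(3/2) + 8607)) = 600520/(10013*(-176*I*√22 + 8607)) = 600520/(10013*(8607 - 176*I*√22))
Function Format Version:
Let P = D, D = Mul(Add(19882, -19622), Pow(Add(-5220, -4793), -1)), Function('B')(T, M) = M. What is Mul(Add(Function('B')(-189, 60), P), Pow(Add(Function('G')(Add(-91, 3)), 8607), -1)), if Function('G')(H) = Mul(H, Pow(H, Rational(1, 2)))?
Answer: Add(Rational(272035560, 39399532367), Mul(Rational(105691520, 748591114973), I, Pow(22, Rational(1, 2)))) ≈ Add(0.0069045, Mul(0.00066223, I))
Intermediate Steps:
Function('G')(H) = Pow(H, Rational(3, 2))
D = Rational(-260, 10013) (D = Mul(260, Pow(-10013, -1)) = Mul(260, Rational(-1, 10013)) = Rational(-260, 10013) ≈ -0.025966)
P = Rational(-260, 10013) ≈ -0.025966
Mul(Add(Function('B')(-189, 60), P), Pow(Add(Function('G')(Add(-91, 3)), 8607), -1)) = Mul(Add(60, Rational(-260, 10013)), Pow(Add(Pow(Add(-91, 3), Rational(3, 2)), 8607), -1)) = Mul(Rational(600520, 10013), Pow(Add(Pow(-88, Rational(3, 2)), 8607), -1)) = Mul(Rational(600520, 10013), Pow(Add(Mul(-176, I, Pow(22, Rational(1, 2))), 8607), -1)) = Mul(Rational(600520, 10013), Pow(Add(8607, Mul(-176, I, Pow(22, Rational(1, 2)))), -1))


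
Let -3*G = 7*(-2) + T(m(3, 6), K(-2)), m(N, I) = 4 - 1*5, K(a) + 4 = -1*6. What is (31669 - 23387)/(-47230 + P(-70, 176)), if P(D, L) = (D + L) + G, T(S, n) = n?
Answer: -4141/23558 ≈ -0.17578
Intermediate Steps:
K(a) = -10 (K(a) = -4 - 1*6 = -4 - 6 = -10)
m(N, I) = -1 (m(N, I) = 4 - 5 = -1)
G = 8 (G = -(7*(-2) - 10)/3 = -(-14 - 10)/3 = -1/3*(-24) = 8)
P(D, L) = 8 + D + L (P(D, L) = (D + L) + 8 = 8 + D + L)
(31669 - 23387)/(-47230 + P(-70, 176)) = (31669 - 23387)/(-47230 + (8 - 70 + 176)) = 8282/(-47230 + 114) = 8282/(-47116) = 8282*(-1/47116) = -4141/23558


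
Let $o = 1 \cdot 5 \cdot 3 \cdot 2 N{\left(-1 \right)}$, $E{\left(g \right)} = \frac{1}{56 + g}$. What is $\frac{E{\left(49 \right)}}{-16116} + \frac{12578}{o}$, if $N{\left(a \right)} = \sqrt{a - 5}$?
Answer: $- \frac{1}{1692180} - \frac{6289 i \sqrt{6}}{90} \approx -5.9095 \cdot 10^{-7} - 171.16 i$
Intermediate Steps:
$N{\left(a \right)} = \sqrt{-5 + a}$
$o = 30 i \sqrt{6}$ ($o = 1 \cdot 5 \cdot 3 \cdot 2 \sqrt{-5 - 1} = 1 \cdot 15 \cdot 2 \sqrt{-6} = 1 \cdot 30 i \sqrt{6} = 30 i \sqrt{6} \approx 73.485 i$)
$\frac{E{\left(49 \right)}}{-16116} + \frac{12578}{o} = \frac{1}{\left(56 + 49\right) \left(-16116\right)} + \frac{12578}{30 i \sqrt{6}} = \frac{1}{105} \left(- \frac{1}{16116}\right) + 12578 \left(- \frac{i \sqrt{6}}{180}\right) = \frac{1}{105} \left(- \frac{1}{16116}\right) - \frac{6289 i \sqrt{6}}{90} = - \frac{1}{1692180} - \frac{6289 i \sqrt{6}}{90}$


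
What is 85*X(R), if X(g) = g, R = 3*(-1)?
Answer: -255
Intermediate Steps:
R = -3
85*X(R) = 85*(-3) = -255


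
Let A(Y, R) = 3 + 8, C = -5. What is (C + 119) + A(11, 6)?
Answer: 125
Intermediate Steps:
A(Y, R) = 11
(C + 119) + A(11, 6) = (-5 + 119) + 11 = 114 + 11 = 125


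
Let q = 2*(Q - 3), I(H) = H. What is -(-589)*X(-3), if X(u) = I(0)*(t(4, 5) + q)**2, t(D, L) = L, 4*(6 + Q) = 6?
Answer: 0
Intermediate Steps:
Q = -9/2 (Q = -6 + (1/4)*6 = -6 + 3/2 = -9/2 ≈ -4.5000)
q = -15 (q = 2*(-9/2 - 3) = 2*(-15/2) = -15)
X(u) = 0 (X(u) = 0*(5 - 15)**2 = 0*(-10)**2 = 0*100 = 0)
-(-589)*X(-3) = -(-589)*0 = -1*0 = 0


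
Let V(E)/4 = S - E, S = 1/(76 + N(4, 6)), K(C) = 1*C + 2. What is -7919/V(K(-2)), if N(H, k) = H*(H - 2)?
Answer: -166299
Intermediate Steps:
N(H, k) = H*(-2 + H)
K(C) = 2 + C (K(C) = C + 2 = 2 + C)
S = 1/84 (S = 1/(76 + 4*(-2 + 4)) = 1/(76 + 4*2) = 1/(76 + 8) = 1/84 ≈ 0.011905)
V(E) = 1/21 - 4*E (V(E) = 4*(1/84 - E) = 1/21 - 4*E)
-7919/V(K(-2)) = -7919/(1/21 - 4*(2 - 2)) = -7919/(1/21 - 4*0) = -7919/(1/21 + 0) = -7919/1/21 = -7919*21 = -166299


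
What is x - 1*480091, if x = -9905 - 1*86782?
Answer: -576778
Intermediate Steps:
x = -96687 (x = -9905 - 86782 = -96687)
x - 1*480091 = -96687 - 1*480091 = -96687 - 480091 = -576778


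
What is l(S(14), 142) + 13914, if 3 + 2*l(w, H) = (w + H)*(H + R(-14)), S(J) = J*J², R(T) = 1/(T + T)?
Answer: 6125475/28 ≈ 2.1877e+5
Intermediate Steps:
R(T) = 1/(2*T)
S(J) = J³
l(w, H) = -3/2 + (-1/28 + H)*(H + w)/2 (l(w, H) = -3/2 + ((w + H)*(H + (½)/(-14)))/2 = -3/2 + ((H + w)*(H + (½)*(-1/14)))/2 = -3/2 + ((H + w)*(H - 1/28))/2 = -3/2 + ((H + w)*(-1/28 + H))/2 = -3/2 + ((-1/28 + H)*(H + w))/2 = -3/2 + (-1/28 + H)*(H + w)/2)
l(S(14), 142) + 13914 = (-3/2 + (½)*142² - 1/56*142 - 1/56*14³ + (½)*142*14³) + 13914 = (-3/2 + (½)*20164 - 71/28 - 1/56*2744 + (½)*142*2744) + 13914 = (-3/2 + 10082 - 71/28 - 49 + 194824) + 13914 = 5735883/28 + 13914 = 6125475/28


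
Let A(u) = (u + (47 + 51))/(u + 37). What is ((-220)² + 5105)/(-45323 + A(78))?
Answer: -2051025/1737323 ≈ -1.1806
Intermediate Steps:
A(u) = (98 + u)/(37 + u) (A(u) = (u + 98)/(37 + u) = (98 + u)/(37 + u))
((-220)² + 5105)/(-45323 + A(78)) = ((-220)² + 5105)/(-45323 + (98 + 78)/(37 + 78)) = (48400 + 5105)/(-45323 + 176/115) = 53505/(-45323 + (1/115)*176) = 53505/(-45323 + 176/115) = 53505/(-5211969/115) = 53505*(-115/5211969) = -2051025/1737323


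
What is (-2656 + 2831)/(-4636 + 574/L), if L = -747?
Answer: -130725/3463666 ≈ -0.037742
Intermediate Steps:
(-2656 + 2831)/(-4636 + 574/L) = (-2656 + 2831)/(-4636 + 574/(-747)) = 175/(-4636 + 574*(-1/747)) = 175/(-4636 - 574/747) = 175/(-3463666/747) = 175*(-747/3463666) = -130725/3463666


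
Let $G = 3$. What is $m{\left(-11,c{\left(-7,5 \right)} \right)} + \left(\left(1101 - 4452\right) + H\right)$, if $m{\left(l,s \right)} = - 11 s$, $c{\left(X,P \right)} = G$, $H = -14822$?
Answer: $-18206$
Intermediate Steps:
$c{\left(X,P \right)} = 3$
$m{\left(-11,c{\left(-7,5 \right)} \right)} + \left(\left(1101 - 4452\right) + H\right) = \left(-11\right) 3 + \left(\left(1101 - 4452\right) - 14822\right) = -33 - 18173 = -18206$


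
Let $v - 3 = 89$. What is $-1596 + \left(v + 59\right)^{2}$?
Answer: $21205$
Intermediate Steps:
$v = 92$ ($v = 3 + 89 = 92$)
$-1596 + \left(v + 59\right)^{2} = -1596 + \left(92 + 59\right)^{2} = -1596 + 151^{2} = -1596 + 22801 = 21205$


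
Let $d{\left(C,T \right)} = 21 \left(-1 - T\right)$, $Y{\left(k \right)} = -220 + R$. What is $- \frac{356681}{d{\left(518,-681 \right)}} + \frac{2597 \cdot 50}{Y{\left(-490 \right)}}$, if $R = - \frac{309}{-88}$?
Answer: $- \frac{169969833731}{272048280} \approx -624.78$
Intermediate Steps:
$R = \frac{309}{88}$ ($R = \left(-309\right) \left(- \frac{1}{88}\right) = \frac{309}{88} \approx 3.5114$)
$Y{\left(k \right)} = - \frac{19051}{88}$ ($Y{\left(k \right)} = -220 + \frac{309}{88} = - \frac{19051}{88}$)
$d{\left(C,T \right)} = -21 - 21 T$
$- \frac{356681}{d{\left(518,-681 \right)}} + \frac{2597 \cdot 50}{Y{\left(-490 \right)}} = - \frac{356681}{-21 - -14301} + \frac{2597 \cdot 50}{- \frac{19051}{88}} = - \frac{356681}{-21 + 14301} + 129850 \left(- \frac{88}{19051}\right) = - \frac{356681}{14280} - \frac{11426800}{19051} = - \frac{169969833731}{272048280}$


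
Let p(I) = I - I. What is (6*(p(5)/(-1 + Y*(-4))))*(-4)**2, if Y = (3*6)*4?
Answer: 0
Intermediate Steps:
p(I) = 0
Y = 72 (Y = 18*4 = 72)
(6*(p(5)/(-1 + Y*(-4))))*(-4)**2 = (6*(0/(-1 + 72*(-4))))*(-4)**2 = (6*(0/(-1 - 288)))*16 = (6*(0/(-289)))*16 = (6*(0*(-1/289)))*16 = (6*0)*16 = 0*16 = 0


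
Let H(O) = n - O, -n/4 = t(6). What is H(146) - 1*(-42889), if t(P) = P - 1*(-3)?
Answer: 42707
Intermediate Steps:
t(P) = 3 + P (t(P) = P + 3 = 3 + P)
n = -36 (n = -4*(3 + 6) = -4*9 = -36)
H(O) = -36 - O
H(146) - 1*(-42889) = (-36 - 1*146) - 1*(-42889) = (-36 - 146) + 42889 = -182 + 42889 = 42707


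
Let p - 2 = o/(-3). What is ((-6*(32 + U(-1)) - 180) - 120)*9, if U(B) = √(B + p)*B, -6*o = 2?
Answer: -4428 + 18*√10 ≈ -4371.1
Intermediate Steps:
o = -⅓ (o = -⅙*2 = -⅓ ≈ -0.33333)
p = 19/9 (p = 2 - ⅓/(-3) = 2 - ⅓*(-⅓) = 2 + ⅑ = 19/9 ≈ 2.1111)
U(B) = B*√(19/9 + B) (U(B) = √(B + 19/9)*B = √(19/9 + B)*B = B*√(19/9 + B))
((-6*(32 + U(-1)) - 180) - 120)*9 = ((-6*(32 + (⅓)*(-1)*√(19 + 9*(-1))) - 180) - 120)*9 = ((-6*(32 + (⅓)*(-1)*√(19 - 9)) - 180) - 120)*9 = ((-6*(32 + (⅓)*(-1)*√10) - 180) - 120)*9 = ((-6*(32 - √10/3) - 180) - 120)*9 = (((-192 + 2*√10) - 180) - 120)*9 = ((-372 + 2*√10) - 120)*9 = (-492 + 2*√10)*9 = -4428 + 18*√10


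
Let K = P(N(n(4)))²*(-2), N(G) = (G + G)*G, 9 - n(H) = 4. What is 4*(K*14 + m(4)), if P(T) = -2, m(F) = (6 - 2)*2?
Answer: -416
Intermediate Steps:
n(H) = 5 (n(H) = 9 - 1*4 = 9 - 4 = 5)
N(G) = 2*G² (N(G) = (2*G)*G = 2*G²)
m(F) = 8 (m(F) = 4*2 = 8)
K = -8 (K = (-2)²*(-2) = 4*(-2) = -8)
4*(K*14 + m(4)) = 4*(-8*14 + 8) = 4*(-112 + 8) = 4*(-104) = -416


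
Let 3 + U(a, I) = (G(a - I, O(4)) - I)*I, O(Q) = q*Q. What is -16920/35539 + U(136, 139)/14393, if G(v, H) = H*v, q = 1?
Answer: -989564248/511512827 ≈ -1.9346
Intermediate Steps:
O(Q) = Q (O(Q) = 1*Q = Q)
U(a, I) = -3 + I*(-5*I + 4*a) (U(a, I) = -3 + (4*(a - I) - I)*I = -3 + ((-4*I + 4*a) - I)*I = -3 + (-5*I + 4*a)*I = -3 + I*(-5*I + 4*a))
-16920/35539 + U(136, 139)/14393 = -16920/35539 + (-3 - 5*139² + 4*139*136)/14393 = -16920*1/35539 + (-3 - 5*19321 + 75616)*(1/14393) = -16920/35539 + (-3 - 96605 + 75616)*(1/14393) = -16920/35539 - 20992*1/14393 = -16920/35539 - 20992/14393 = -989564248/511512827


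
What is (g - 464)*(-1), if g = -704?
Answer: 1168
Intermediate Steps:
(g - 464)*(-1) = (-704 - 464)*(-1) = -1168*(-1) = 1168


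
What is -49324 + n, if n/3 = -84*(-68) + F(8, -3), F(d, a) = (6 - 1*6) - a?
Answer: -32179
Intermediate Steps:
F(d, a) = -a (F(d, a) = (6 - 6) - a = 0 - a = -a)
n = 17145 (n = 3*(-84*(-68) - 1*(-3)) = 3*(5712 + 3) = 3*5715 = 17145)
-49324 + n = -49324 + 17145 = -32179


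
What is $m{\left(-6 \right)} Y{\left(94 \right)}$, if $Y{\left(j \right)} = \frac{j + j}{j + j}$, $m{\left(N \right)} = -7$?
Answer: $-7$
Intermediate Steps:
$Y{\left(j \right)} = 1$ ($Y{\left(j \right)} = \frac{2 j}{2 j} = 2 j \frac{1}{2 j} = 1$)
$m{\left(-6 \right)} Y{\left(94 \right)} = \left(-7\right) 1 = -7$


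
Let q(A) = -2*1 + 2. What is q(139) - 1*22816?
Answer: -22816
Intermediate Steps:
q(A) = 0 (q(A) = -2 + 2 = 0)
q(139) - 1*22816 = 0 - 1*22816 = 0 - 22816 = -22816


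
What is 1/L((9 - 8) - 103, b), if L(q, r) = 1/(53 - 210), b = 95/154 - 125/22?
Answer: -157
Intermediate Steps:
b = -390/77 (b = 95*(1/154) - 125*1/22 = 95/154 - 125/22 = -390/77 ≈ -5.0649)
L(q, r) = -1/157 (L(q, r) = 1/(-157) = -1/157)
1/L((9 - 8) - 103, b) = 1/(-1/157) = -157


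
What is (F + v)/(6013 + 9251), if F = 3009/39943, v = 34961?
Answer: 2958581/1291716 ≈ 2.2904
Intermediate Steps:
F = 51/677 (F = 3009*(1/39943) = 51/677 ≈ 0.075332)
(F + v)/(6013 + 9251) = (51/677 + 34961)/(6013 + 9251) = (23668648/677)/15264 = (23668648/677)*(1/15264) = 2958581/1291716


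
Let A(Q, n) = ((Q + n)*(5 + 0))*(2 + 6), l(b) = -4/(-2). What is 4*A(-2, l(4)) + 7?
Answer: 7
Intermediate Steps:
l(b) = 2 (l(b) = -4*(-1/2) = 2)
A(Q, n) = 40*Q + 40*n (A(Q, n) = ((Q + n)*5)*8 = (5*Q + 5*n)*8 = 40*Q + 40*n)
4*A(-2, l(4)) + 7 = 4*(40*(-2) + 40*2) + 7 = 4*(-80 + 80) + 7 = 4*0 + 7 = 0 + 7 = 7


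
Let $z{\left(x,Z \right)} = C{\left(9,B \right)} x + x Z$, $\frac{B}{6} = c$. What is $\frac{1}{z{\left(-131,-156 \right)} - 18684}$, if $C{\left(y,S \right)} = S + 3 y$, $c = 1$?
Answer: $- \frac{1}{2571} \approx -0.00038895$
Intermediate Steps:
$B = 6$ ($B = 6 \cdot 1 = 6$)
$z{\left(x,Z \right)} = 33 x + Z x$ ($z{\left(x,Z \right)} = \left(6 + 3 \cdot 9\right) x + x Z = \left(6 + 27\right) x + Z x = 33 x + Z x$)
$\frac{1}{z{\left(-131,-156 \right)} - 18684} = \frac{1}{- 131 \left(33 - 156\right) - 18684} = \frac{1}{\left(-131\right) \left(-123\right) - 18684} = \frac{1}{16113 - 18684} = \frac{1}{-2571} = - \frac{1}{2571}$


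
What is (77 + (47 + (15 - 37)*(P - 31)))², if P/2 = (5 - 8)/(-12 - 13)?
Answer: 400720324/625 ≈ 6.4115e+5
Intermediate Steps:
P = 6/25 (P = 2*((5 - 8)/(-12 - 13)) = 2*(-3/(-25)) = 2*(-3*(-1/25)) = 2*(3/25) = 6/25 ≈ 0.24000)
(77 + (47 + (15 - 37)*(P - 31)))² = (77 + (47 + (15 - 37)*(6/25 - 31)))² = (77 + (47 - 22*(-769/25)))² = (77 + (47 + 16918/25))² = (77 + 18093/25)² = (20018/25)² = 400720324/625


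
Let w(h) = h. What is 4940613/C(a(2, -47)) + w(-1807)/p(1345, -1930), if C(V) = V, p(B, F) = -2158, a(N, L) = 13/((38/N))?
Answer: 15582695209/2158 ≈ 7.2209e+6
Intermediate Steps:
a(N, L) = 13*N/38 (a(N, L) = 13*(N/38) = 13*N/38)
4940613/C(a(2, -47)) + w(-1807)/p(1345, -1930) = 4940613/(((13/38)*2)) - 1807/(-2158) = 4940613/(13/19) - 1807*(-1/2158) = 4940613*(19/13) + 139/166 = 93871647/13 + 139/166 = 15582695209/2158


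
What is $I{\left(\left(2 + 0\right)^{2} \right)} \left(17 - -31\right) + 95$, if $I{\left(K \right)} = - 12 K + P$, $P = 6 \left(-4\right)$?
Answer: $-3361$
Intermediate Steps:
$P = -24$
$I{\left(K \right)} = -24 - 12 K$ ($I{\left(K \right)} = - 12 K - 24 = -24 - 12 K$)
$I{\left(\left(2 + 0\right)^{2} \right)} \left(17 - -31\right) + 95 = \left(-24 - 12 \left(2 + 0\right)^{2}\right) \left(17 - -31\right) + 95 = \left(-24 - 12 \cdot 2^{2}\right) \left(17 + 31\right) + 95 = \left(-24 - 48\right) 48 + 95 = \left(-72\right) 48 + 95 = -3456 + 95 = -3361$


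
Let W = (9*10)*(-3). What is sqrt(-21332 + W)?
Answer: I*sqrt(21602) ≈ 146.98*I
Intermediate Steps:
W = -270 (W = 90*(-3) = -270)
sqrt(-21332 + W) = sqrt(-21332 - 270) = sqrt(-21602) = I*sqrt(21602)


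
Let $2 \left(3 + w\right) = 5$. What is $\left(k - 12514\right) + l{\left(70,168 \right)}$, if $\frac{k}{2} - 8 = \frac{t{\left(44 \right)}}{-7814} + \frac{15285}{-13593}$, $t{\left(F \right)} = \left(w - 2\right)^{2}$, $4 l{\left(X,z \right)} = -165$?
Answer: $- \frac{222017380866}{17702617} \approx -12542.0$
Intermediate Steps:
$w = - \frac{1}{2}$ ($w = -3 + \frac{1}{2} \cdot 5 = -3 + \frac{5}{2} = - \frac{1}{2} \approx -0.5$)
$l{\left(X,z \right)} = - \frac{165}{4}$ ($l{\left(X,z \right)} = \frac{1}{4} \left(-165\right) = - \frac{165}{4}$)
$t{\left(F \right)} = \frac{25}{4}$ ($t{\left(F \right)} = \left(- \frac{1}{2} - 2\right)^{2} = \left(- \frac{5}{2}\right)^{2} = \frac{25}{4}$)
$k = \frac{973604893}{70810468}$ ($k = 16 + 2 \left(\frac{25}{4 \left(-7814\right)} + \frac{15285}{-13593}\right) = 16 + 2 \left(\frac{25}{4} \left(- \frac{1}{7814}\right) + 15285 \left(- \frac{1}{13593}\right)\right) = 16 + 2 \left(- \frac{25}{31256} - \frac{5095}{4531}\right) = 16 + 2 \left(- \frac{159362595}{141620936}\right) = 16 - \frac{159362595}{70810468} = \frac{973604893}{70810468} \approx 13.749$)
$\left(k - 12514\right) + l{\left(70,168 \right)} = \left(\frac{973604893}{70810468} - 12514\right) - \frac{165}{4} = - \frac{885148591659}{70810468} - \frac{165}{4} = - \frac{222017380866}{17702617}$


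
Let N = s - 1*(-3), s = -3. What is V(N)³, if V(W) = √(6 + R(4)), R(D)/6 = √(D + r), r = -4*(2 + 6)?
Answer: 6*√6*(1 + 2*I*√7)^(3/2) ≈ -88.895 + 160.72*I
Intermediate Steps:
r = -32 (r = -4*8 = -32)
N = 0 (N = -3 - 1*(-3) = -3 + 3 = 0)
R(D) = 6*√(-32 + D) (R(D) = 6*√(D - 32) = 6*√(-32 + D))
V(W) = √(6 + 12*I*√7) (V(W) = √(6 + 6*√(-32 + 4)) = √(6 + 6*√(-28)) = √(6 + 6*(2*I*√7)) = √(6 + 12*I*√7))
V(N)³ = (√(6 + 12*I*√7))³ = (6 + 12*I*√7)^(3/2)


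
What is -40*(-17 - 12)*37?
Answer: 42920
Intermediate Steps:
-40*(-17 - 12)*37 = -40*(-29)*37 = 1160*37 = 42920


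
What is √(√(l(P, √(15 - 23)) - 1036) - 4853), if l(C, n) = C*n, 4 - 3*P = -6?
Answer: √(-43677 + 6*√3*√(-777 + 5*I*√2))/3 ≈ 0.23102 + 69.663*I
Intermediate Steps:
P = 10/3 (P = 4/3 - ⅓*(-6) = 4/3 + 2 = 10/3 ≈ 3.3333)
√(√(l(P, √(15 - 23)) - 1036) - 4853) = √(√(10*√(15 - 23)/3 - 1036) - 4853) = √(√(10*√(-8)/3 - 1036) - 4853) = √(√(10*(2*I*√2)/3 - 1036) - 4853) = √(√(20*I*√2/3 - 1036) - 4853) = √(√(-1036 + 20*I*√2/3) - 4853) = √(-4853 + √(-1036 + 20*I*√2/3))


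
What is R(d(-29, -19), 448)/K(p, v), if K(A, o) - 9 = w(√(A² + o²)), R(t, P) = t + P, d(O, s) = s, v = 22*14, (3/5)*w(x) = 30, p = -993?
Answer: 429/59 ≈ 7.2712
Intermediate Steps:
w(x) = 50 (w(x) = (5/3)*30 = 50)
v = 308
R(t, P) = P + t
K(A, o) = 59 (K(A, o) = 9 + 50 = 59)
R(d(-29, -19), 448)/K(p, v) = (448 - 19)/59 = 429*(1/59) = 429/59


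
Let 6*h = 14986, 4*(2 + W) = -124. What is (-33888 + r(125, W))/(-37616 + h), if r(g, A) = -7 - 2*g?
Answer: 20487/21071 ≈ 0.97228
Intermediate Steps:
W = -33 (W = -2 + (¼)*(-124) = -2 - 31 = -33)
h = 7493/3 (h = (⅙)*14986 = 7493/3 ≈ 2497.7)
(-33888 + r(125, W))/(-37616 + h) = (-33888 + (-7 - 2*125))/(-37616 + 7493/3) = (-33888 + (-7 - 250))/(-105355/3) = (-33888 - 257)*(-3/105355) = -34145*(-3/105355) = 20487/21071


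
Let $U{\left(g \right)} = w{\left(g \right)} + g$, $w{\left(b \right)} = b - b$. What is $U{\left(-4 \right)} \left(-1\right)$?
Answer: $4$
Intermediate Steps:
$w{\left(b \right)} = 0$
$U{\left(g \right)} = g$ ($U{\left(g \right)} = 0 + g = g$)
$U{\left(-4 \right)} \left(-1\right) = \left(-4\right) \left(-1\right) = 4$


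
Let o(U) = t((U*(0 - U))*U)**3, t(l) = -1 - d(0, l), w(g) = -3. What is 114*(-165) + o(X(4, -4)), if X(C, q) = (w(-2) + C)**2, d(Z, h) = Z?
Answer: -18811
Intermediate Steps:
X(C, q) = (-3 + C)**2
t(l) = -1 (t(l) = -1 - 1*0 = -1 + 0 = -1)
o(U) = -1 (o(U) = (-1)**3 = -1)
114*(-165) + o(X(4, -4)) = 114*(-165) - 1 = -18810 - 1 = -18811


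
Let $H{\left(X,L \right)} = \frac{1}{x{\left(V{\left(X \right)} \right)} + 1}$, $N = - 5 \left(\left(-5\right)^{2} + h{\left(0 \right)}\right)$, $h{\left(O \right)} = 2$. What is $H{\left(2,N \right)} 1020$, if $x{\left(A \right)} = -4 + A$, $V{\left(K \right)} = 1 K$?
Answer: $-1020$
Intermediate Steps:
$V{\left(K \right)} = K$
$N = -135$ ($N = - 5 \left(\left(-5\right)^{2} + 2\right) = - 5 \left(25 + 2\right) = \left(-5\right) 27 = -135$)
$H{\left(X,L \right)} = \frac{1}{-3 + X}$ ($H{\left(X,L \right)} = \frac{1}{\left(-4 + X\right) + 1} = \frac{1}{-3 + X}$)
$H{\left(2,N \right)} 1020 = \frac{1}{-3 + 2} \cdot 1020 = \frac{1}{-1} \cdot 1020 = \left(-1\right) 1020 = -1020$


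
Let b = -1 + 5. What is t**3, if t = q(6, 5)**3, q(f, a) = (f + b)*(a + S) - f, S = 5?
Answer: 572994802228616704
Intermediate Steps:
b = 4
q(f, a) = -f + (4 + f)*(5 + a) (q(f, a) = (f + 4)*(a + 5) - f = (4 + f)*(5 + a) - f = -f + (4 + f)*(5 + a))
t = 830584 (t = (20 + 4*5 + 4*6 + 5*6)**3 = (20 + 20 + 24 + 30)**3 = 94**3 = 830584)
t**3 = 830584**3 = 572994802228616704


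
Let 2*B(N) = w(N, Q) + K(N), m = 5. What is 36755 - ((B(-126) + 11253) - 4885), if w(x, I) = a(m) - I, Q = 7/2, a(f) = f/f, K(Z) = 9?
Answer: 121535/4 ≈ 30384.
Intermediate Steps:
a(f) = 1
Q = 7/2 (Q = 7*(½) = 7/2 ≈ 3.5000)
w(x, I) = 1 - I
B(N) = 13/4 (B(N) = ((1 - 1*7/2) + 9)/2 = ((1 - 7/2) + 9)/2 = (-5/2 + 9)/2 = (½)*(13/2) = 13/4)
36755 - ((B(-126) + 11253) - 4885) = 36755 - ((13/4 + 11253) - 4885) = 36755 - (45025/4 - 4885) = 36755 - 1*25485/4 = 36755 - 25485/4 = 121535/4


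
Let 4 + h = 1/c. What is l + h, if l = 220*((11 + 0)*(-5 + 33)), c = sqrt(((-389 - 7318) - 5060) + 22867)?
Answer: 67756 + sqrt(101)/1010 ≈ 67756.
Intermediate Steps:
c = 10*sqrt(101) (c = sqrt((-7707 - 5060) + 22867) = sqrt(-12767 + 22867) = sqrt(10100) = 10*sqrt(101) ≈ 100.50)
l = 67760 (l = 220*(11*28) = 220*308 = 67760)
h = -4 + sqrt(101)/1010 (h = -4 + 1/(10*sqrt(101)) = -4 + sqrt(101)/1010 ≈ -3.9901)
l + h = 67760 + (-4 + sqrt(101)/1010) = 67756 + sqrt(101)/1010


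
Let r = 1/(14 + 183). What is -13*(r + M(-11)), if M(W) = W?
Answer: 28158/197 ≈ 142.93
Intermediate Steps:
r = 1/197 ≈ 0.0050761
-13*(r + M(-11)) = -13*(1/197 - 11) = -13*(-2166/197) = 28158/197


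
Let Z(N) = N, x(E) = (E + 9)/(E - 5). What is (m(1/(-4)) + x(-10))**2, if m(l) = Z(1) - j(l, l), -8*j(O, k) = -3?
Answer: 6889/14400 ≈ 0.47840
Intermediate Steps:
j(O, k) = 3/8 (j(O, k) = -1/8*(-3) = 3/8)
x(E) = (9 + E)/(-5 + E)
m(l) = 5/8 (m(l) = 1 - 1*3/8 = 1 - 3/8 = 5/8)
(m(1/(-4)) + x(-10))**2 = (5/8 + (9 - 10)/(-5 - 10))**2 = (5/8 - 1/(-15))**2 = (5/8 - 1/15*(-1))**2 = (5/8 + 1/15)**2 = (83/120)**2 = 6889/14400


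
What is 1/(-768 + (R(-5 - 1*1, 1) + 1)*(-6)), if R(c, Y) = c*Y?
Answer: -1/738 ≈ -0.0013550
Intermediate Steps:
R(c, Y) = Y*c
1/(-768 + (R(-5 - 1*1, 1) + 1)*(-6)) = 1/(-768 + (1*(-5 - 1*1) + 1)*(-6)) = 1/(-768 + (1*(-5 - 1) + 1)*(-6)) = 1/(-768 + (1*(-6) + 1)*(-6)) = 1/(-768 + (-6 + 1)*(-6)) = 1/(-768 - 5*(-6)) = 1/(-768 + 30) = 1/(-738) = -1/738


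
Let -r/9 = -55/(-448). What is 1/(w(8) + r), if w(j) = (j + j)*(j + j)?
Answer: 448/114193 ≈ 0.0039232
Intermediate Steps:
r = -495/448 (r = -(-495)/(-448) = -(-495)*(-1)/448 = -9*55/448 = -495/448 ≈ -1.1049)
w(j) = 4*j² (w(j) = (2*j)*(2*j) = 4*j²)
1/(w(8) + r) = 1/(4*8² - 495/448) = 1/(4*64 - 495/448) = 1/(256 - 495/448) = 1/(114193/448) = 448/114193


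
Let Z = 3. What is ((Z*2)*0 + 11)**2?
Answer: 121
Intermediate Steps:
((Z*2)*0 + 11)**2 = ((3*2)*0 + 11)**2 = (6*0 + 11)**2 = (0 + 11)**2 = 11**2 = 121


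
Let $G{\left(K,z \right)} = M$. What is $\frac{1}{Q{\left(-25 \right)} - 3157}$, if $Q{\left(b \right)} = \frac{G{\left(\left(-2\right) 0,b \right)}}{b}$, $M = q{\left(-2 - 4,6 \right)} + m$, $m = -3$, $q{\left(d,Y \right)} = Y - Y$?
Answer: $- \frac{25}{78922} \approx -0.00031677$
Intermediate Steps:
$q{\left(d,Y \right)} = 0$
$M = -3$ ($M = 0 - 3 = -3$)
$G{\left(K,z \right)} = -3$
$Q{\left(b \right)} = - \frac{3}{b}$
$\frac{1}{Q{\left(-25 \right)} - 3157} = \frac{1}{- \frac{3}{-25} - 3157} = \frac{1}{\left(-3\right) \left(- \frac{1}{25}\right) - 3157} = \frac{1}{\frac{3}{25} - 3157} = \frac{1}{- \frac{78922}{25}} = - \frac{25}{78922}$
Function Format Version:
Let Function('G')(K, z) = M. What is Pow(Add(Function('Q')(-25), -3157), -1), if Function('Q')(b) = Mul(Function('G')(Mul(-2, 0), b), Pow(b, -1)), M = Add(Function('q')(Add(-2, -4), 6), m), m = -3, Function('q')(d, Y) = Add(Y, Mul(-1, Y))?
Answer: Rational(-25, 78922) ≈ -0.00031677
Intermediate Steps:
Function('q')(d, Y) = 0
M = -3 (M = Add(0, -3) = -3)
Function('G')(K, z) = -3
Function('Q')(b) = Mul(-3, Pow(b, -1))
Pow(Add(Function('Q')(-25), -3157), -1) = Pow(Add(Mul(-3, Pow(-25, -1)), -3157), -1) = Pow(Add(Mul(-3, Rational(-1, 25)), -3157), -1) = Pow(Add(Rational(3, 25), -3157), -1) = Pow(Rational(-78922, 25), -1) = Rational(-25, 78922)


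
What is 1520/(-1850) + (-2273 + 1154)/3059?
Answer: -671983/565915 ≈ -1.1874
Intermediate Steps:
1520/(-1850) + (-2273 + 1154)/3059 = 1520*(-1/1850) - 1119*1/3059 = -152/185 - 1119/3059 = -671983/565915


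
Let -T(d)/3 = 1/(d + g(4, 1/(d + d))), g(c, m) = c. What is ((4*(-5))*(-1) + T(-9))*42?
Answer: 4326/5 ≈ 865.20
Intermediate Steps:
T(d) = -3/(4 + d) (T(d) = -3/(d + 4) = -3/(4 + d))
((4*(-5))*(-1) + T(-9))*42 = ((4*(-5))*(-1) - 3/(4 - 9))*42 = (-20*(-1) - 3/(-5))*42 = (20 - 3*(-1/5))*42 = (20 + 3/5)*42 = (103/5)*42 = 4326/5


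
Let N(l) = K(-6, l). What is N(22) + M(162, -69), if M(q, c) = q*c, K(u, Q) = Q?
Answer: -11156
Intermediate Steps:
N(l) = l
M(q, c) = c*q
N(22) + M(162, -69) = 22 - 69*162 = 22 - 11178 = -11156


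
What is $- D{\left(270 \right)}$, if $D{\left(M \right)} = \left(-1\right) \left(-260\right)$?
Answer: $-260$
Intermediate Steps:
$D{\left(M \right)} = 260$
$- D{\left(270 \right)} = \left(-1\right) 260 = -260$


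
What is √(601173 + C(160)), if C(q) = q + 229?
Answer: √601562 ≈ 775.60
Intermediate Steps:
C(q) = 229 + q
√(601173 + C(160)) = √(601173 + (229 + 160)) = √(601173 + 389) = √601562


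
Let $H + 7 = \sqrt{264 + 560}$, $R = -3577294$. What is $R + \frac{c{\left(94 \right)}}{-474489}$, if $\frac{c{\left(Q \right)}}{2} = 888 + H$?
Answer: $- \frac{1697386654528}{474489} - \frac{4 \sqrt{206}}{474489} \approx -3.5773 \cdot 10^{6}$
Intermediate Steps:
$H = -7 + 2 \sqrt{206}$ ($H = -7 + \sqrt{264 + 560} = -7 + \sqrt{824} = -7 + 2 \sqrt{206} \approx 21.705$)
$c{\left(Q \right)} = 1762 + 4 \sqrt{206}$ ($c{\left(Q \right)} = 2 \left(888 - \left(7 - 2 \sqrt{206}\right)\right) = 2 \left(881 + 2 \sqrt{206}\right) = 1762 + 4 \sqrt{206}$)
$R + \frac{c{\left(94 \right)}}{-474489} = -3577294 + \frac{1762 + 4 \sqrt{206}}{-474489} = -3577294 + \left(1762 + 4 \sqrt{206}\right) \left(- \frac{1}{474489}\right) = -3577294 - \left(\frac{1762}{474489} + \frac{4 \sqrt{206}}{474489}\right) = - \frac{1697386654528}{474489} - \frac{4 \sqrt{206}}{474489}$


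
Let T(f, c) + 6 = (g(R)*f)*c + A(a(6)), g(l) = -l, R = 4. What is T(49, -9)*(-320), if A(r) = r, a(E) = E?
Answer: -564480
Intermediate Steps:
T(f, c) = -4*c*f (T(f, c) = -6 + (((-1*4)*f)*c + 6) = -6 + ((-4*f)*c + 6) = -6 + (-4*c*f + 6) = -6 + (6 - 4*c*f) = -4*c*f)
T(49, -9)*(-320) = -4*(-9)*49*(-320) = 1764*(-320) = -564480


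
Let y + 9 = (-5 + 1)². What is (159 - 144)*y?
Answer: 105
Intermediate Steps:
y = 7 (y = -9 + (-5 + 1)² = -9 + (-4)² = -9 + 16 = 7)
(159 - 144)*y = (159 - 144)*7 = 15*7 = 105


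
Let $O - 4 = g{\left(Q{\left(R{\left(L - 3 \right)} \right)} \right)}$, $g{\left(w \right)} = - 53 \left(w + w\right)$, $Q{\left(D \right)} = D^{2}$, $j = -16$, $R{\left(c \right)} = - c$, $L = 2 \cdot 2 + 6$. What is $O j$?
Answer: $83040$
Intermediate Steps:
$L = 10$ ($L = 4 + 6 = 10$)
$g{\left(w \right)} = - 106 w$ ($g{\left(w \right)} = - 53 \cdot 2 w = - 106 w$)
$O = -5190$ ($O = 4 - 106 \left(- (10 - 3)\right)^{2} = 4 - 106 \left(\left(-1\right) 7\right)^{2} = 4 - 106 \left(-7\right)^{2} = 4 - 5194 = -5190$)
$O j = \left(-5190\right) \left(-16\right) = 83040$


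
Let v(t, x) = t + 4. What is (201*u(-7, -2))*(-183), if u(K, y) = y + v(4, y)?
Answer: -220698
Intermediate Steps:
v(t, x) = 4 + t
u(K, y) = 8 + y (u(K, y) = y + (4 + 4) = y + 8 = 8 + y)
(201*u(-7, -2))*(-183) = (201*(8 - 2))*(-183) = (201*6)*(-183) = 1206*(-183) = -220698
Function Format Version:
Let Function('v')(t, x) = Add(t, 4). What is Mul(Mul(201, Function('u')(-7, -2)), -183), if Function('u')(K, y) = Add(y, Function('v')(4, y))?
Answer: -220698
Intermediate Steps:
Function('v')(t, x) = Add(4, t)
Function('u')(K, y) = Add(8, y) (Function('u')(K, y) = Add(y, Add(4, 4)) = Add(y, 8) = Add(8, y))
Mul(Mul(201, Function('u')(-7, -2)), -183) = Mul(Mul(201, Add(8, -2)), -183) = Mul(Mul(201, 6), -183) = Mul(1206, -183) = -220698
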